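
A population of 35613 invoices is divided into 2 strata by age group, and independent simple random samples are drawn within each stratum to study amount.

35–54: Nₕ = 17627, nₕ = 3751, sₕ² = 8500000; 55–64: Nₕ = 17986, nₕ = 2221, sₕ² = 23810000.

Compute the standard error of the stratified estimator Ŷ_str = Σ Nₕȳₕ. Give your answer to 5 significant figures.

1.8958 × 10^6

Var(Ŷ_str) = Σₕ Nₕ²(1 − fₕ)sₕ²/nₕ.
35–54: 17627²·(1 − 3751/17627)·8500000/3751 = 5.542613 × 10^11.
55–64: 17986²·(1 − 2221/17986)·23810000/2221 = 3.0397607 × 10^12.
Sum = 3.594022 × 10^12.
SE = √(3.594022 × 10^12) = 1.8958 × 10^6.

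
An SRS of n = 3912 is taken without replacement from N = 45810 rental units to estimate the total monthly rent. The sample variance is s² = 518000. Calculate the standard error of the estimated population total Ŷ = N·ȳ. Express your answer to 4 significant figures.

504100

Var(Ŷ) = N²·Var(ȳ) = N²·(1 − n/N)·s²/n.
f = 3912/45810 = 0.08539620; Var(ȳ) = 0.91460380·518000/3912 = 121.10551.
Var(Ŷ) = 45810² · 121.10551 = 2.5414671 × 10^11.
SE(Ŷ) = √(2.5414671 × 10^11) = 504100.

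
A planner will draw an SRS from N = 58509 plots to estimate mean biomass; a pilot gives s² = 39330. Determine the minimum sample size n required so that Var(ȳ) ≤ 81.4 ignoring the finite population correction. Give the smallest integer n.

484

Without fpc, n₀ = s²/D = 39330/81.4 = 483.1695.
Rounding up, n = 484.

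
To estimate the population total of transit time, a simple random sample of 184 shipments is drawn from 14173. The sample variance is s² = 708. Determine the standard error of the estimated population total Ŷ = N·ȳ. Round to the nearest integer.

Var(Ŷ) = N²·Var(ȳ) = N²·(1 − n/N)·s²/n.
f = 184/14173 = 0.01298243; Var(ȳ) = 0.98701757·708/184 = 3.7978719.
Var(Ŷ) = 14173² · 3.7978719 = 7.6289345 × 10^8.
SE(Ŷ) = √(7.6289345 × 10^8) = 27621.

27621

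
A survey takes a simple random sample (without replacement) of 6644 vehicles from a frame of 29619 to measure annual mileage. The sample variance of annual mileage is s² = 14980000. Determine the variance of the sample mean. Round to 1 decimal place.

1748.9

Under SRS without replacement, Var(ȳ) = (1 − f)·s²/n with f = n/N = 6644/29619 = 0.22431547.
Var(ȳ) = (1 − 0.22431547)·14980000/6644 = 0.77568453·2254.6659 = 1748.9094.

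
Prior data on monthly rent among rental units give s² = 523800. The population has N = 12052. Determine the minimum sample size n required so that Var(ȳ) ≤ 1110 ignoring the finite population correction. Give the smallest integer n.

Without fpc, n₀ = s²/D = 523800/1110 = 471.8919.
Rounding up, n = 472.

472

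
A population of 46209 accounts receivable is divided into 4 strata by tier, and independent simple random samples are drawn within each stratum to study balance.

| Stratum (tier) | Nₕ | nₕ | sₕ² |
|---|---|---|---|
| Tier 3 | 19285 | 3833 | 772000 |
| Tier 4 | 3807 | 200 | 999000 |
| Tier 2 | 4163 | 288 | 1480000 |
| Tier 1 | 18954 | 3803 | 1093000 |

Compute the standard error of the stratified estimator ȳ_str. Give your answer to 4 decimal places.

Var(ȳ_str) = Σₕ Wₕ²(1 − fₕ)sₕ²/nₕ with Wₕ = Nₕ/N, N = 46209.
Tier 3: Wₕ = 0.41734294; term = 0.41734294²·(1 − 0.19875551)·772000/3833 = 28.107983.
Tier 4: Wₕ = 0.08238655; term = 0.08238655²·(1 − 0.05253480)·999000/200 = 32.12265.
Tier 2: Wₕ = 0.09009067; term = 0.09009067²·(1 − 0.06918088)·1480000/288 = 38.823457.
Tier 1: Wₕ = 0.41017984; term = 0.41017984²·(1 − 0.20064366)·1093000/3803 = 38.65297.
Sum = 137.70706.
SE = √(137.70706) = 11.7349.

11.7349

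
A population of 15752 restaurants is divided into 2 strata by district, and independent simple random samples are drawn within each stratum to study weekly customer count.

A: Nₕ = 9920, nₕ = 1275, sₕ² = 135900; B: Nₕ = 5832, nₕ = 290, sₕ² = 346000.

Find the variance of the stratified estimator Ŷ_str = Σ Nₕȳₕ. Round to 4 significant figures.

4.770 × 10^10

Var(Ŷ_str) = Σₕ Nₕ²(1 − fₕ)sₕ²/nₕ.
A: 9920²·(1 − 1275/9920)·135900/1275 = 9.1408365 × 10^9.
B: 5832²·(1 − 290/5832)·346000/290 = 3.856223 × 10^10.
Sum = 4.7703067 × 10^10.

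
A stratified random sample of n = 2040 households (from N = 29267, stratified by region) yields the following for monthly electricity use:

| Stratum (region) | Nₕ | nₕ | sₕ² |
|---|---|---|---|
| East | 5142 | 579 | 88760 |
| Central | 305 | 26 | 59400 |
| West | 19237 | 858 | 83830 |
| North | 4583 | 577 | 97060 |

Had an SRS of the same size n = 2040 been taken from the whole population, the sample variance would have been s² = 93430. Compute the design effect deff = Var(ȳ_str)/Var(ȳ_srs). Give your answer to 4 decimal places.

Var(ȳ_str) = Σ Wₕ²(1−fₕ)sₕ²/nₕ with Wₕ = Nₕ/29267:
  East: (5142/29267)²·(1−579/5142)·88760/579 = 4.1991835
  Central: (305/29267)²·(1−26/305)·59400/26 = 0.22696596
  West: (19237/29267)²·(1−858/19237)·83830/858 = 40.328771
  North: (4583/29267)²·(1−577/4583)·97060/577 = 3.6055279
  → Var(ȳ_str) = 48.360448.
Var(ȳ_srs) = (1 − 2040/29267)·93430/2040 = 42.606687.
deff = 48.360448 / 42.606687 = 1.1350.

1.1350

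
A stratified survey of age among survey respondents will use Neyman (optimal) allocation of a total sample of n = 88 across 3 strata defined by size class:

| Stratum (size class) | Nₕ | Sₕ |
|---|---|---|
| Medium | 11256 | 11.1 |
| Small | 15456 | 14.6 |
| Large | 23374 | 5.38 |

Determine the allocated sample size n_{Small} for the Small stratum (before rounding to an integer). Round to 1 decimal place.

Neyman allocation: nₕ = n·NₕSₕ / Σⱼ NⱼSⱼ.
Σ NⱼSⱼ = 11256·11.1 + 15456·14.6 + 23374·5.38 = 476351.32.
n_{Small} = 88·15456·14.6 / 476351.32 = 41.7.

41.7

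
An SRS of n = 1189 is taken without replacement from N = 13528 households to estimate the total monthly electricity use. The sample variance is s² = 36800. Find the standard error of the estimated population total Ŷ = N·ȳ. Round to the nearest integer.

Var(Ŷ) = N²·Var(ȳ) = N²·(1 − n/N)·s²/n.
f = 1189/13528 = 0.08789178; Var(ȳ) = 0.91210822·36800/1189 = 28.230095.
Var(Ŷ) = 13528² · 28.230095 = 5.1662989 × 10^9.
SE(Ŷ) = √(5.1662989 × 10^9) = 71877.

71877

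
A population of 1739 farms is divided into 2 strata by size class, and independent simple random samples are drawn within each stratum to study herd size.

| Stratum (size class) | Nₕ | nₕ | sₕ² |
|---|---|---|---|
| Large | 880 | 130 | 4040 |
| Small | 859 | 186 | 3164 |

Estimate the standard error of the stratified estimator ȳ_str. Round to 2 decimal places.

Var(ȳ_str) = Σₕ Wₕ²(1 − fₕ)sₕ²/nₕ with Wₕ = Nₕ/N, N = 1739.
Large: Wₕ = 0.50603795; term = 0.50603795²·(1 − 0.14772727)·4040/130 = 6.7823904.
Small: Wₕ = 0.49396205; term = 0.49396205²·(1 − 0.21653085)·3164/186 = 3.2518657.
Sum = 10.034256.
SE = √(10.034256) = 3.17.

3.17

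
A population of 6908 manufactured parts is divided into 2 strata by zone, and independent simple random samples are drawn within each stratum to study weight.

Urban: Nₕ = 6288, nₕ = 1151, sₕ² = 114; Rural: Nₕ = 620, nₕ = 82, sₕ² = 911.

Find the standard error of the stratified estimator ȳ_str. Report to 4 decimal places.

0.3804

Var(ȳ_str) = Σₕ Wₕ²(1 − fₕ)sₕ²/nₕ with Wₕ = Nₕ/N, N = 6908.
Urban: Wₕ = 0.91024899; term = 0.91024899²·(1 − 0.18304707)·114/1151 = 0.067042001.
Rural: Wₕ = 0.08975101; term = 0.08975101²·(1 − 0.13225806)·911/82 = 0.077655788.
Sum = 0.14469779.
SE = √(0.14469779) = 0.3804.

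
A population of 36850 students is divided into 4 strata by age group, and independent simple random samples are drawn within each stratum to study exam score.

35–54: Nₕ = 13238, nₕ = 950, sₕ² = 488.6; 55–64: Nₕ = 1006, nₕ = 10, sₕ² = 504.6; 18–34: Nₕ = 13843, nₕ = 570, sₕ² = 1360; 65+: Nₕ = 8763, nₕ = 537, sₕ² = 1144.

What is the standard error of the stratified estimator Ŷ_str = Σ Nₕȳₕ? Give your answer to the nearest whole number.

Var(Ŷ_str) = Σₕ Nₕ²(1 − fₕ)sₕ²/nₕ.
35–54: 13238²·(1 − 950/13238)·488.6/950 = 8.3663001 × 10^7.
55–64: 1006²·(1 − 10/1006)·504.6/10 = 5.0559709 × 10^7.
18–34: 13843²·(1 − 570/13843)·1360/570 = 4.3839275 × 10^8.
65+: 8763²·(1 − 537/8763)·1144/537 = 1.5356536 × 10^8.
Sum = 7.2618082 × 10^8.
SE = √(7.2618082 × 10^8) = 26948.

26948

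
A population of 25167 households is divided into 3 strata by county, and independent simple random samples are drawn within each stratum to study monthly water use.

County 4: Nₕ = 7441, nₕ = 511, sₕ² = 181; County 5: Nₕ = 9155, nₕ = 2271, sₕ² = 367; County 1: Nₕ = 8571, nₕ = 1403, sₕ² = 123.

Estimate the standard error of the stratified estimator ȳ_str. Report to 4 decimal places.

0.2311

Var(ȳ_str) = Σₕ Wₕ²(1 − fₕ)sₕ²/nₕ with Wₕ = Nₕ/N, N = 25167.
County 4: Wₕ = 0.29566496; term = 0.29566496²·(1 − 0.06867357)·181/511 = 0.028837613.
County 5: Wₕ = 0.36377002; term = 0.36377002²·(1 − 0.24806117)·367/2271 = 0.01607997.
County 1: Wₕ = 0.34056503; term = 0.34056503²·(1 − 0.16369152)·123/1403 = 0.0085038195.
Sum = 0.053421403.
SE = √(0.053421403) = 0.2311.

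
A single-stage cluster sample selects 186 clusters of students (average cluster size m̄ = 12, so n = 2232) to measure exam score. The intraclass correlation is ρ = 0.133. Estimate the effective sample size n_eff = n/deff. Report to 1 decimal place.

906.2

deff = 1 + (12 − 1)·0.133 = 1 + 1.463 = 2.463.
n_eff = 2232 / 2.463 = 906.2.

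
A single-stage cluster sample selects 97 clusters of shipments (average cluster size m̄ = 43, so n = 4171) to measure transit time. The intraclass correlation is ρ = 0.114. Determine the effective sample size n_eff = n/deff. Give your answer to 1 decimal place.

deff = 1 + (43 − 1)·0.114 = 1 + 4.788 = 5.788.
n_eff = 4171 / 5.788 = 720.6.

720.6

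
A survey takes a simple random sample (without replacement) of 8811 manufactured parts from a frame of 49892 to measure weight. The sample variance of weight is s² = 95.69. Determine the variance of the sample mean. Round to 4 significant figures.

Under SRS without replacement, Var(ȳ) = (1 − f)·s²/n with f = n/N = 8811/49892 = 0.17660146.
Var(ȳ) = (1 − 0.17660146)·95.69/8811 = 0.82339854·0.010860288 = 0.0089423455.

0.008942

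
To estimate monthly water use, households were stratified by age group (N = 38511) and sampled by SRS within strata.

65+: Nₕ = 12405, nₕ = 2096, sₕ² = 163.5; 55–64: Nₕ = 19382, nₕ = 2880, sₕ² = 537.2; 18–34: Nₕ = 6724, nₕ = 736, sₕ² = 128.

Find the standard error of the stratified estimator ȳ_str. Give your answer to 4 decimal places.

Var(ȳ_str) = Σₕ Wₕ²(1 − fₕ)sₕ²/nₕ with Wₕ = Nₕ/N, N = 38511.
65+: Wₕ = 0.32211576; term = 0.32211576²·(1 − 0.16896413)·163.5/2096 = 0.0067262065.
55–64: Wₕ = 0.50328478; term = 0.50328478²·(1 − 0.14859148)·537.2/2880 = 0.040226208.
18–34: Wₕ = 0.17459947; term = 0.17459947²·(1 − 0.10945866)·128/736 = 0.0047214137.
Sum = 0.051673828.
SE = √(0.051673828) = 0.2273.

0.2273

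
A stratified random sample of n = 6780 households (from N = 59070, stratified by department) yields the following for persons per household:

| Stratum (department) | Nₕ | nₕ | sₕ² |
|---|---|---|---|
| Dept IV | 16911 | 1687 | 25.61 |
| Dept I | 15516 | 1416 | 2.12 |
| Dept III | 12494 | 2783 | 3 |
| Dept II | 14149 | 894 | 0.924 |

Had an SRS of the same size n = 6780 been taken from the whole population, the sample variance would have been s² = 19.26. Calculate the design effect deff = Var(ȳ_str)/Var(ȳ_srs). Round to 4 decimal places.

Var(ȳ_str) = Σ Wₕ²(1−fₕ)sₕ²/nₕ with Wₕ = Nₕ/59070:
  Dept IV: (16911/59070)²·(1−1687/16911)·25.61/1687 = 0.0011201047
  Dept I: (15516/59070)²·(1−1416/15516)·2.12/1416 = 9.387232 × 10^-5
  Dept III: (12494/59070)²·(1−2783/12494)·3/2783 = 3.748345 × 10^-5
  Dept II: (14149/59070)²·(1−894/14149)·0.924/894 = 5.5552805 × 10^-5
  → Var(ȳ_str) = 0.0013070133.
Var(ȳ_srs) = (1 − 6780/59070)·19.26/6780 = 0.0025146541.
deff = 0.0013070133 / 0.0025146541 = 0.5198.

0.5198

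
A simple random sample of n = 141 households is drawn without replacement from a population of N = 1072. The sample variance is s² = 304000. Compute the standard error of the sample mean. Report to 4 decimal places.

43.2718

Under SRS without replacement, Var(ȳ) = (1 − f)·s²/n with f = n/N = 141/1072 = 0.13152985.
Var(ȳ) = (1 − 0.13152985)·304000/141 = 0.86847015·2156.0284 = 1872.4463.
SE(ȳ) = √(1872.4463) = 43.2718.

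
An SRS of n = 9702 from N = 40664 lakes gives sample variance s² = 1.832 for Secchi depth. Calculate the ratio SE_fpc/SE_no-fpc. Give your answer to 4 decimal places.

0.8726

f = n/N = 9702/40664 = 0.23858942.
SE_no-fpc = √(s²/n) = 0.013741435; SE_fpc = √((1−f)s²/n) = 0.011990618.
Ratio = √(1−f) = 0.87258844.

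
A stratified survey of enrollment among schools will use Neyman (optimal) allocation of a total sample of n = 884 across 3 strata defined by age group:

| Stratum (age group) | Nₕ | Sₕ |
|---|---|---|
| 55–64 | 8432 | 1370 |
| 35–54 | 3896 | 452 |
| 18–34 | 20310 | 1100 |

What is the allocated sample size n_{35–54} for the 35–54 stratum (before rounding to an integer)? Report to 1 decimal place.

43.7

Neyman allocation: nₕ = n·NₕSₕ / Σⱼ NⱼSⱼ.
Σ NⱼSⱼ = 8432·1370 + 3896·452 + 20310·1100 = 3.5653832 × 10^7.
n_{35–54} = 884·3896·452 / (3.5653832 × 10^7) = 43.7.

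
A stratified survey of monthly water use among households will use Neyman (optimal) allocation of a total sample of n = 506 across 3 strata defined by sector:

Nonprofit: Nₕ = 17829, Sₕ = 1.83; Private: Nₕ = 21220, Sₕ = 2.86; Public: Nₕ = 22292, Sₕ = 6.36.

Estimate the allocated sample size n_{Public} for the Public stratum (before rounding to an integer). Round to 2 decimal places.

Neyman allocation: nₕ = n·NₕSₕ / Σⱼ NⱼSⱼ.
Σ NⱼSⱼ = 17829·1.83 + 21220·2.86 + 22292·6.36 = 235093.39.
n_{Public} = 506·22292·6.36 / 235093.39 = 305.15.

305.15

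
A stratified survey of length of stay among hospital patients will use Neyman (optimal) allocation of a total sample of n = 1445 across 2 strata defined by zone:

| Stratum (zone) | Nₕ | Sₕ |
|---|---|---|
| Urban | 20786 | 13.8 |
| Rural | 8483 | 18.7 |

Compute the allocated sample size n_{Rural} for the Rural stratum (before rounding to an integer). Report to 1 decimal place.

Neyman allocation: nₕ = n·NₕSₕ / Σⱼ NⱼSⱼ.
Σ NⱼSⱼ = 20786·13.8 + 8483·18.7 = 445478.9.
n_{Rural} = 1445·8483·18.7 / 445478.9 = 514.6.

514.6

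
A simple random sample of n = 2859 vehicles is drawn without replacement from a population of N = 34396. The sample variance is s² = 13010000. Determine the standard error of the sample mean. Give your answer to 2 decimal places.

Under SRS without replacement, Var(ȳ) = (1 − f)·s²/n with f = n/N = 2859/34396 = 0.08312013.
Var(ȳ) = (1 − 0.08312013)·13010000/2859 = 0.91687987·4550.5421 = 4172.3005.
SE(ȳ) = √(4172.3005) = 64.59.

64.59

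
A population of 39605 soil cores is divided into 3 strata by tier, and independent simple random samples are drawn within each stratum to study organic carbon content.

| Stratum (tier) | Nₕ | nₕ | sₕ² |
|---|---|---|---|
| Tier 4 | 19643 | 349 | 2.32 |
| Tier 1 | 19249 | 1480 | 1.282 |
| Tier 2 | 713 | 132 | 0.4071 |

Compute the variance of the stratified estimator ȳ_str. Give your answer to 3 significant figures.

Var(ȳ_str) = Σₕ Wₕ²(1 − fₕ)sₕ²/nₕ with Wₕ = Nₕ/N, N = 39605.
Tier 4: Wₕ = 0.49597273; term = 0.49597273²·(1 − 0.01776714)·2.32/349 = 0.0016061741.
Tier 1: Wₕ = 0.48602449; term = 0.48602449²·(1 − 0.07688711)·1.282/1480 = 1.8888498 × 10^-4.
Tier 2: Wₕ = 0.01800278; term = 0.01800278²·(1 − 0.18513324)·0.4071/132 = 8.1450321 × 10^-7.
Sum = 0.0017958736.

0.00180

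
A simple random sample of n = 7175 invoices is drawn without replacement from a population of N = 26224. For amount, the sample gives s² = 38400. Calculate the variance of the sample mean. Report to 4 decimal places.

3.8876

Under SRS without replacement, Var(ȳ) = (1 − f)·s²/n with f = n/N = 7175/26224 = 0.27360433.
Var(ȳ) = (1 − 0.27360433)·38400/7175 = 0.72639567·5.3519164 = 3.8876089.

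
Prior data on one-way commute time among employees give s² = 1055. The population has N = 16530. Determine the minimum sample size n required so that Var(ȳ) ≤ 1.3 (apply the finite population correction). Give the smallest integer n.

Without fpc, n₀ = s²/D = 1055/1.3 = 811.5385.
With fpc, (1 − n/N)·s²/n ≤ D requires n ≥ n₀/(1 + n₀/N) = 811.5385/(1 + 811.5385/16530) = 773.5606.
Rounding up, n = 774.

774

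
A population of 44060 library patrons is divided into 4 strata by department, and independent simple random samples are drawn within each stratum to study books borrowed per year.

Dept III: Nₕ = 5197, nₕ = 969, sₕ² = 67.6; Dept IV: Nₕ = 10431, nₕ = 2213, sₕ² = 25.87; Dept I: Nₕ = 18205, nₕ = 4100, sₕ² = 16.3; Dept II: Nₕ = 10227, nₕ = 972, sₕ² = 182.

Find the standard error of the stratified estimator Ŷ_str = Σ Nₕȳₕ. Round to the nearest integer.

Var(Ŷ_str) = Σₕ Nₕ²(1 − fₕ)sₕ²/nₕ.
Dept III: 5197²·(1 − 969/5197)·67.6/969 = 1.5328887 × 10^6.
Dept IV: 10431²·(1 − 2213/10431)·25.87/2213 = 1.0020909 × 10^6.
Dept I: 18205²·(1 − 4100/18205)·16.3/4100 = 1.0208631 × 10^6.
Dept II: 10227²·(1 − 972/10227)·182/972 = 1.7722697 × 10^7.
Sum = 2.127854 × 10^7.
SE = √(2.127854 × 10^7) = 4613.

4613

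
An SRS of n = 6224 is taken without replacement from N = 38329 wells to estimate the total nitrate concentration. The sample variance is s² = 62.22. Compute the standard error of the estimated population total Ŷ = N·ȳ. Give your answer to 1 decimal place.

Var(Ŷ) = N²·Var(ȳ) = N²·(1 − n/N)·s²/n.
f = 6224/38329 = 0.16238357; Var(ȳ) = 0.83761643·62.22/6224 = 0.0083734727.
Var(Ŷ) = 38329² · 0.0083734727 = 1.2301571 × 10^7.
SE(Ŷ) = √(1.2301571 × 10^7) = 3507.4.

3507.4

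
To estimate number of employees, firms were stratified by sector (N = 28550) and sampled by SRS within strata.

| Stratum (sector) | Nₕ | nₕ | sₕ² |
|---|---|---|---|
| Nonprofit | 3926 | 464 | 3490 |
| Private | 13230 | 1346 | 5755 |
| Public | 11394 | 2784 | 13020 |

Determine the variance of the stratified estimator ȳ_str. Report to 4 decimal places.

1.5130

Var(ȳ_str) = Σₕ Wₕ²(1 − fₕ)sₕ²/nₕ with Wₕ = Nₕ/N, N = 28550.
Nonprofit: Wₕ = 0.13751313; term = 0.13751313²·(1 − 0.11818645)·3490/464 = 0.12542167.
Private: Wₕ = 0.46339755; term = 0.46339755²·(1 − 0.10173847)·5755/1346 = 0.8247276.
Public: Wₕ = 0.39908932; term = 0.39908932²·(1 − 0.24433913)·13020/2784 = 0.56287103.
Sum = 1.5130203.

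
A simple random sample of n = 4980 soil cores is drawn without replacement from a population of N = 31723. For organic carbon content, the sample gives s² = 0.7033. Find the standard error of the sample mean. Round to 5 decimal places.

Under SRS without replacement, Var(ȳ) = (1 − f)·s²/n with f = n/N = 4980/31723 = 0.15698389.
Var(ȳ) = (1 − 0.15698389)·0.7033/4980 = 0.84301611·1.412249 × 10^-4 = 1.1905487 × 10^-4.
SE(ȳ) = √(1.1905487 × 10^-4) = 0.01091.

0.01091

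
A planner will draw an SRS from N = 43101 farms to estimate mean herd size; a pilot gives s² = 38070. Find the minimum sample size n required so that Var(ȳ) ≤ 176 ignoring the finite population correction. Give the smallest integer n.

Without fpc, n₀ = s²/D = 38070/176 = 216.3068.
Rounding up, n = 217.

217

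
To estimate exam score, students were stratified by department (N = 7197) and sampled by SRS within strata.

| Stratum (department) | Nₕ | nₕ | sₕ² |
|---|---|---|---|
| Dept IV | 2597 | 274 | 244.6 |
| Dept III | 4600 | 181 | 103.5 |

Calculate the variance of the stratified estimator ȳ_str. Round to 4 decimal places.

Var(ȳ_str) = Σₕ Wₕ²(1 − fₕ)sₕ²/nₕ with Wₕ = Nₕ/N, N = 7197.
Dept IV: Wₕ = 0.36084480; term = 0.36084480²·(1 − 0.10550635)·244.6/274 = 0.10397383.
Dept III: Wₕ = 0.63915520; term = 0.63915520²·(1 − 0.03934783)·103.5/181 = 0.22440917.
Sum = 0.328383.

0.3284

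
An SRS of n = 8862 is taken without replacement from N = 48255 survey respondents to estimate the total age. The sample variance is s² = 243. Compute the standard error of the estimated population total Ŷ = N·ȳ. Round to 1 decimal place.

7219.7

Var(Ŷ) = N²·Var(ȳ) = N²·(1 − n/N)·s²/n.
f = 8862/48255 = 0.18364936; Var(ȳ) = 0.81635064·243/8862 = 0.022384699.
Var(Ŷ) = 48255² · 0.022384699 = 5.2123779 × 10^7.
SE(Ŷ) = √(5.2123779 × 10^7) = 7219.7.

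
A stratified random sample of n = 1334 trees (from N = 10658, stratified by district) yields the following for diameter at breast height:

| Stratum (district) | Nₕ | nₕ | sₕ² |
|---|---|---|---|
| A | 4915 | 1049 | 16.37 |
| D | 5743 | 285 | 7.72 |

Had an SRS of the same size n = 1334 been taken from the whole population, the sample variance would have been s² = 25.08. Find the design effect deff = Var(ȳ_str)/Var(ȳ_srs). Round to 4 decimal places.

Var(ȳ_str) = Σ Wₕ²(1−fₕ)sₕ²/nₕ with Wₕ = Nₕ/10658:
  A: (4915/10658)²·(1−1049/4915)·16.37/1049 = 0.0026104004
  D: (5743/10658)²·(1−285/5743)·7.72/285 = 0.0074746929
  → Var(ȳ_str) = 0.010085093.
Var(ȳ_srs) = (1 − 1334/10658)·25.08/1334 = 0.016447438.
deff = 0.010085093 / 0.016447438 = 0.6132.

0.6132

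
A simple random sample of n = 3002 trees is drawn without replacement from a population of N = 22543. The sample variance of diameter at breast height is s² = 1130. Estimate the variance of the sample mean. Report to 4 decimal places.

Under SRS without replacement, Var(ȳ) = (1 − f)·s²/n with f = n/N = 3002/22543 = 0.13316772.
Var(ȳ) = (1 − 0.13316772)·1130/3002 = 0.86683228·0.37641572 = 0.3262893.

0.3263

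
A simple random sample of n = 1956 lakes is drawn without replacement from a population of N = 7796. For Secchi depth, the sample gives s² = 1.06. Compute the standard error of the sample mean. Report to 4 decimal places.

Under SRS without replacement, Var(ȳ) = (1 − f)·s²/n with f = n/N = 1956/7796 = 0.25089790.
Var(ȳ) = (1 − 0.25089790)·1.06/1956 = 0.74910210·5.4192229 × 10^-4 = 4.0595513 × 10^-4.
SE(ȳ) = √(4.0595513 × 10^-4) = 0.0201.

0.0201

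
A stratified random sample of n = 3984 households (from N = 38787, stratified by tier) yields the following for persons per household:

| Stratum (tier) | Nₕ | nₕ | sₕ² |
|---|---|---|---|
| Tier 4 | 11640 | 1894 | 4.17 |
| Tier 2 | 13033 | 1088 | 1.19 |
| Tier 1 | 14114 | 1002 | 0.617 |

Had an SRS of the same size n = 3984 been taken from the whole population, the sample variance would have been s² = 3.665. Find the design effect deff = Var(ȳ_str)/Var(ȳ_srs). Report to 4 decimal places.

0.4300

Var(ȳ_str) = Σ Wₕ²(1−fₕ)sₕ²/nₕ with Wₕ = Nₕ/38787:
  Tier 4: (11640/38787)²·(1−1894/11640)·4.17/1894 = 1.6602102 × 10^-4
  Tier 2: (13033/38787)²·(1−1088/13033)·1.19/1088 = 1.1318171 × 10^-4
  Tier 1: (14114/38787)²·(1−1002/14114)·0.617/1002 = 7.574677 × 10^-5
  → Var(ȳ_str) = 3.549495 × 10^-4.
Var(ȳ_srs) = (1 − 3984/38787)·3.665/3984 = 8.254393 × 10^-4.
deff = (3.549495 × 10^-4) / (8.254393 × 10^-4) = 0.4300.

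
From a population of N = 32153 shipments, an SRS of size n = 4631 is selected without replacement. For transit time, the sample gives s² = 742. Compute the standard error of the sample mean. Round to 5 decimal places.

0.37033

Under SRS without replacement, Var(ȳ) = (1 − f)·s²/n with f = n/N = 4631/32153 = 0.14403011.
Var(ȳ) = (1 − 0.14403011)·742/4631 = 0.85596989·0.16022457 = 0.13714741.
SE(ȳ) = √(0.13714741) = 0.37033.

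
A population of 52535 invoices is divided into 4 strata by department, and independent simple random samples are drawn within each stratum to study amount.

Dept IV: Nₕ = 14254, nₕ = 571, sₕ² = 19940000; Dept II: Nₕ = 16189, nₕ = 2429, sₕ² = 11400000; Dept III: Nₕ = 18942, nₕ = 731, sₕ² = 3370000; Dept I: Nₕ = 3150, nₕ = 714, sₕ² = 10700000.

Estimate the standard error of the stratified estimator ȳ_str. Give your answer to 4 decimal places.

Var(ȳ_str) = Σₕ Wₕ²(1 − fₕ)sₕ²/nₕ with Wₕ = Nₕ/N, N = 52535.
Dept IV: Wₕ = 0.27132388; term = 0.27132388²·(1 − 0.04005893)·19940000/571 = 2467.7983.
Dept II: Wₕ = 0.30815647; term = 0.30815647²·(1 − 0.15004015)·11400000/2429 = 378.80728.
Dept III: Wₕ = 0.36055963; term = 0.36055963²·(1 − 0.03859149)·3370000/731 = 576.20189.
Dept I: Wₕ = 0.05996003; term = 0.05996003²·(1 − 0.22666667)·10700000/714 = 41.665436.
Sum = 3464.4729.
SE = √(3464.4729) = 58.8598.

58.8598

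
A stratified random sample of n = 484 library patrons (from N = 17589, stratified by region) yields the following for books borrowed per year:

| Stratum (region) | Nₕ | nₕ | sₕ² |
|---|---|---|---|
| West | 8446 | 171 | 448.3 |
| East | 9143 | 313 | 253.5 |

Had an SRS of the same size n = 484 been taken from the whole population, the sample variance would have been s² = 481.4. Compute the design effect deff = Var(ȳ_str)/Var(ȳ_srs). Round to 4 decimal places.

0.8308

Var(ȳ_str) = Σ Wₕ²(1−fₕ)sₕ²/nₕ with Wₕ = Nₕ/17589:
  West: (8446/17589)²·(1−171/8446)·448.3/171 = 0.59225592
  East: (9143/17589)²·(1−313/9143)·253.5/313 = 0.21134927
  → Var(ȳ_str) = 0.80360519.
Var(ȳ_srs) = (1 − 484/17589)·481.4/484 = 0.96725872.
deff = 0.80360519 / 0.96725872 = 0.8308.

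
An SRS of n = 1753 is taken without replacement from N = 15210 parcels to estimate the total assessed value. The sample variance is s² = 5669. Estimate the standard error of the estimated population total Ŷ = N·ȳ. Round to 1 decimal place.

25727.7

Var(Ŷ) = N²·Var(ȳ) = N²·(1 − n/N)·s²/n.
f = 1753/15210 = 0.11525312; Var(ȳ) = 0.88474688·5669/1753 = 2.8611695.
Var(Ŷ) = 15210² · 2.8611695 = 6.6191468 × 10^8.
SE(Ŷ) = √(6.6191468 × 10^8) = 25727.7.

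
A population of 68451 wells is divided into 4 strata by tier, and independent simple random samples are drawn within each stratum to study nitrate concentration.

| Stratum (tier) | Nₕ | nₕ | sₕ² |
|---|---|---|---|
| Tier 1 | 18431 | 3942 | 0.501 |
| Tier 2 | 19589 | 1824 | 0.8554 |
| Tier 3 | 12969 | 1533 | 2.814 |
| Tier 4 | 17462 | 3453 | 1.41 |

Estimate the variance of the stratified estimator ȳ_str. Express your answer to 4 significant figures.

1.215 × 10^-4

Var(ȳ_str) = Σₕ Wₕ²(1 − fₕ)sₕ²/nₕ with Wₕ = Nₕ/N, N = 68451.
Tier 1: Wₕ = 0.26925830; term = 0.26925830²·(1 − 0.21387879)·0.501/3942 = 7.243506 × 10^-6.
Tier 2: Wₕ = 0.28617551; term = 0.28617551²·(1 − 0.09311348)·0.8554/1824 = 3.4830707 × 10^-5.
Tier 3: Wₕ = 0.18946400; term = 0.18946400²·(1 − 0.11820495)·2.814/1533 = 5.8103592 × 10^-5.
Tier 4: Wₕ = 0.25510219; term = 0.25510219²·(1 − 0.19774367)·1.41/3453 = 2.1318864 × 10^-5.
Sum = 1.2149667 × 10^-4.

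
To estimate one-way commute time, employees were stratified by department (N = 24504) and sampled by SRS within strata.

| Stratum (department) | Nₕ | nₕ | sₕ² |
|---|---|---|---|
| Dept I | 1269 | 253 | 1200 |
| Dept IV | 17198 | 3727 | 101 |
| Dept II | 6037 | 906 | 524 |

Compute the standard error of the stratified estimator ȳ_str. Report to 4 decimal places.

0.2247

Var(ȳ_str) = Σₕ Wₕ²(1 − fₕ)sₕ²/nₕ with Wₕ = Nₕ/N, N = 24504.
Dept I: Wₕ = 0.05178746; term = 0.05178746²·(1 − 0.19936958)·1200/253 = 0.010184556.
Dept IV: Wₕ = 0.70184460; term = 0.70184460²·(1 − 0.21671125)·101/3727 = 0.010456005.
Dept II: Wₕ = 0.24636794; term = 0.24636794²·(1 − 0.15007454)·524/906 = 0.029836805.
Sum = 0.050477366.
SE = √(0.050477366) = 0.2247.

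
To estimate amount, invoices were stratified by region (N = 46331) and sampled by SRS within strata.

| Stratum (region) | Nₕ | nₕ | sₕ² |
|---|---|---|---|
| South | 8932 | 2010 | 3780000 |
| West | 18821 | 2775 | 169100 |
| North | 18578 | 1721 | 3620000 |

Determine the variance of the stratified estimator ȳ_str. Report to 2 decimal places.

369.62

Var(ȳ_str) = Σₕ Wₕ²(1 − fₕ)sₕ²/nₕ with Wₕ = Nₕ/N, N = 46331.
South: Wₕ = 0.19278669; term = 0.19278669²·(1 − 0.22503359)·3780000/2010 = 54.166741.
West: Wₕ = 0.40622909; term = 0.40622909²·(1 − 0.14744169)·169100/2775 = 8.573275.
North: Wₕ = 0.40098422; term = 0.40098422²·(1 − 0.09263645)·3620000/1721 = 306.87648.
Sum = 369.6165.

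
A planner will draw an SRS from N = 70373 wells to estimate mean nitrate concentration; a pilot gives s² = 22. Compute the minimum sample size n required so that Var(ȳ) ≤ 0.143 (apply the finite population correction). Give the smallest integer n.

154

Without fpc, n₀ = s²/D = 22/0.143 = 153.8462.
With fpc, (1 − n/N)·s²/n ≤ D requires n ≥ n₀/(1 + n₀/N) = 153.8462/(1 + 153.8462/70373) = 153.5106.
Rounding up, n = 154.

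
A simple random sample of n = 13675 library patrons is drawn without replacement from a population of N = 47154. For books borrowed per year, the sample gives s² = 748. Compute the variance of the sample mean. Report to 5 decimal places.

0.03884

Under SRS without replacement, Var(ȳ) = (1 − f)·s²/n with f = n/N = 13675/47154 = 0.29000721.
Var(ȳ) = (1 − 0.29000721)·748/13675 = 0.70999279·0.054698355 = 0.038835437.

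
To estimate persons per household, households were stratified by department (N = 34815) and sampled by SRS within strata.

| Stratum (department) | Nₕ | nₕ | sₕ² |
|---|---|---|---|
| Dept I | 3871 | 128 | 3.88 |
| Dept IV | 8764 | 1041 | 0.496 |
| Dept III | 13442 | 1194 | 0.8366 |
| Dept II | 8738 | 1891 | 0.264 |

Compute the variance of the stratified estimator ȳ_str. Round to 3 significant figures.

Var(ȳ_str) = Σₕ Wₕ²(1 − fₕ)sₕ²/nₕ with Wₕ = Nₕ/N, N = 34815.
Dept I: Wₕ = 0.11118771; term = 0.11118771²·(1 − 0.03306639)·3.88/128 = 3.6235308 × 10^-4.
Dept IV: Wₕ = 0.25173058; term = 0.25173058²·(1 − 0.11878138)·0.496/1041 = 2.6606427 × 10^-5.
Dept III: Wₕ = 0.38609795; term = 0.38609795²·(1 − 0.08882607)·0.8366/1194 = 9.5172133 × 10^-5.
Dept II: Wₕ = 0.25098377; term = 0.25098377²·(1 − 0.21641108)·0.264/1891 = 6.8911542 × 10^-6.
Sum = 4.9102279 × 10^-4.

4.91 × 10^-4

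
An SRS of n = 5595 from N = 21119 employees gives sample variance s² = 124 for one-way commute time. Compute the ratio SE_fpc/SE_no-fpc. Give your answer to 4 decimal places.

f = n/N = 5595/21119 = 0.26492732.
SE_no-fpc = √(s²/n) = 0.14887124; SE_fpc = √((1−f)s²/n) = 0.12763681.
Ratio = √(1−f) = 0.85736380.

0.8574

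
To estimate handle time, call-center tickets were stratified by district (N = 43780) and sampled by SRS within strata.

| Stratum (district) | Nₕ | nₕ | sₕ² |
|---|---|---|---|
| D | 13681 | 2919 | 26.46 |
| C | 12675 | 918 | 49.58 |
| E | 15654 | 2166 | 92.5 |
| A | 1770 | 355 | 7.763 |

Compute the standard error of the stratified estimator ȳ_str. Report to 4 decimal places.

Var(ȳ_str) = Σₕ Wₕ²(1 − fₕ)sₕ²/nₕ with Wₕ = Nₕ/N, N = 43780.
D: Wₕ = 0.31249429; term = 0.31249429²·(1 − 0.21336160)·26.46/2919 = 6.9632993 × 10^-4.
C: Wₕ = 0.28951576; term = 0.28951576²·(1 − 0.07242604)·49.58/918 = 0.0041991058.
E: Wₕ = 0.35756053; term = 0.35756053²·(1 − 0.13836719)·92.5/2166 = 0.0047044045.
A: Wₕ = 0.04042942; term = 0.04042942²·(1 − 0.20056497)·7.763/355 = 2.8574552 × 10^-5.
Sum = 0.0096284148.
SE = √(0.0096284148) = 0.0981.

0.0981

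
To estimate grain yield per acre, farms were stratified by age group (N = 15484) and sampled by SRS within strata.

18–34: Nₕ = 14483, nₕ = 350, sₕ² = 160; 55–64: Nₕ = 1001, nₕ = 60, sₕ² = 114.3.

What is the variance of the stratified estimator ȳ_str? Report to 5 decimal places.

Var(ȳ_str) = Σₕ Wₕ²(1 − fₕ)sₕ²/nₕ with Wₕ = Nₕ/N, N = 15484.
18–34: Wₕ = 0.93535262; term = 0.93535262²·(1 − 0.02416626)·160/350 = 0.39028198.
55–64: Wₕ = 0.06464738; term = 0.06464738²·(1 − 0.05994006)·114.3/60 = 0.0074843201.
Sum = 0.3977663.

0.39777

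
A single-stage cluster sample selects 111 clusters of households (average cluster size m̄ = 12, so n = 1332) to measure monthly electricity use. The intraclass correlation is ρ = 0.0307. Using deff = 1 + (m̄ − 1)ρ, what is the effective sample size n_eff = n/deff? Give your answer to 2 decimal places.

deff = 1 + (12 − 1)·0.0307 = 1 + 0.3377 = 1.3377.
n_eff = 1332 / 1.3377 = 995.74.

995.74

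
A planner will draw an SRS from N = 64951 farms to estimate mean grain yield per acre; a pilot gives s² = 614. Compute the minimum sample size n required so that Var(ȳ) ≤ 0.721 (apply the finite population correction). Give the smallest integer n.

841

Without fpc, n₀ = s²/D = 614/0.721 = 851.5950.
With fpc, (1 − n/N)·s²/n ≤ D requires n ≥ n₀/(1 + n₀/N) = 851.5950/(1 + 851.5950/64951) = 840.5739.
Rounding up, n = 841.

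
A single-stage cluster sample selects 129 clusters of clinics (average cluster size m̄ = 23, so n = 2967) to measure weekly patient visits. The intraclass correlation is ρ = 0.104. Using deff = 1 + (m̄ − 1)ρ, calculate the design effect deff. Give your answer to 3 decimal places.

deff = 1 + (23 − 1)·0.104 = 1 + 2.288 = 3.288.

3.288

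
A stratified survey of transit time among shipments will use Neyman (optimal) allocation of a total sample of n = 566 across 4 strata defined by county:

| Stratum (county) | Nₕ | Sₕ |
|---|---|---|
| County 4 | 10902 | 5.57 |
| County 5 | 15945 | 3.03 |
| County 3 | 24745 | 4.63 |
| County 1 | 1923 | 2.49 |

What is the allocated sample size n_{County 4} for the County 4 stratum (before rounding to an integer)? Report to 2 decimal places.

150.48

Neyman allocation: nₕ = n·NₕSₕ / Σⱼ NⱼSⱼ.
Σ NⱼSⱼ = 10902·5.57 + 15945·3.03 + 24745·4.63 + 1923·2.49 = 228395.11.
n_{County 4} = 566·10902·5.57 / 228395.11 = 150.48.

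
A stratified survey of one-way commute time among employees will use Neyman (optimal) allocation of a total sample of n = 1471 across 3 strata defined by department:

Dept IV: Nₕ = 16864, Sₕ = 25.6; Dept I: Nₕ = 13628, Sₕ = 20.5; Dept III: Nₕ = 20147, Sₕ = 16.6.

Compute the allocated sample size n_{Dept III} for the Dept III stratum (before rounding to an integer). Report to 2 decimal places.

470.54

Neyman allocation: nₕ = n·NₕSₕ / Σⱼ NⱼSⱼ.
Σ NⱼSⱼ = 16864·25.6 + 13628·20.5 + 20147·16.6 = 1.0455326 × 10^6.
n_{Dept III} = 1471·20147·16.6 / (1.0455326 × 10^6) = 470.54.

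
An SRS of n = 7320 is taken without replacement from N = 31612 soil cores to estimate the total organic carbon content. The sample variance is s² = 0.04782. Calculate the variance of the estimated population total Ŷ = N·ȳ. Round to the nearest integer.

Var(Ŷ) = N²·Var(ȳ) = N²·(1 − n/N)·s²/n.
f = 7320/31612 = 0.23155764; Var(ȳ) = 0.76844236·0.04782/7320 = 5.0200702 × 10^-6.
Var(Ŷ) = 31612² · (5.0200702 × 10^-6) = 5016.6492.

5017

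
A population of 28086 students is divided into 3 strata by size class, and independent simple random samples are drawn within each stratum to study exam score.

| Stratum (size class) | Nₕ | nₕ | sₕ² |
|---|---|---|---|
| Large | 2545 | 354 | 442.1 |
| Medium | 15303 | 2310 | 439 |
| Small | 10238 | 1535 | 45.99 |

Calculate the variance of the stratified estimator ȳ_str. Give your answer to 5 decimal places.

Var(ȳ_str) = Σₕ Wₕ²(1 − fₕ)sₕ²/nₕ with Wₕ = Nₕ/N, N = 28086.
Large: Wₕ = 0.09061454; term = 0.09061454²·(1 − 0.13909627)·442.1/354 = 0.0088281079.
Medium: Wₕ = 0.54486221; term = 0.54486221²·(1 − 0.15095079)·439/2310 = 0.047902566.
Small: Wₕ = 0.36452325; term = 0.36452325²·(1 − 0.14993163)·45.99/1535 = 0.003384226.
Sum = 0.0601149.

0.06011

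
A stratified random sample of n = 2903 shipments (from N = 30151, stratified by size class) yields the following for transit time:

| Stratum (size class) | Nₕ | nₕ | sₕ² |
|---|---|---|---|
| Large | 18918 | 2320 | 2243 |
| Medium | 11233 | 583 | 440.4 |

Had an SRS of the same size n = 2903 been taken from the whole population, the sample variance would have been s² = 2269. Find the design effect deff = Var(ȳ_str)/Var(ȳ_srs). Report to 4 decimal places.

Var(ȳ_str) = Σ Wₕ²(1−fₕ)sₕ²/nₕ with Wₕ = Nₕ/30151:
  Large: (18918/30151)²·(1−2320/18918)·2243/2320 = 0.3339403
  Medium: (11233/30151)²·(1−583/11233)·440.4/583 = 0.09940785
  → Var(ȳ_str) = 0.43334815.
Var(ȳ_srs) = (1 − 2903/30151)·2269/2903 = 0.70635068.
deff = 0.43334815 / 0.70635068 = 0.6135.

0.6135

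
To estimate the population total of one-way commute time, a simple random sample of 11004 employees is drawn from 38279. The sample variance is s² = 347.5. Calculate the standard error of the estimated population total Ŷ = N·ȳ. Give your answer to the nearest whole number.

5742

Var(Ŷ) = N²·Var(ȳ) = N²·(1 − n/N)·s²/n.
f = 11004/38279 = 0.28746832; Var(ȳ) = 0.71253168·347.5/11004 = 0.022501341.
Var(Ŷ) = 38279² · 0.022501341 = 3.2970806 × 10^7.
SE(Ŷ) = √(3.2970806 × 10^7) = 5742.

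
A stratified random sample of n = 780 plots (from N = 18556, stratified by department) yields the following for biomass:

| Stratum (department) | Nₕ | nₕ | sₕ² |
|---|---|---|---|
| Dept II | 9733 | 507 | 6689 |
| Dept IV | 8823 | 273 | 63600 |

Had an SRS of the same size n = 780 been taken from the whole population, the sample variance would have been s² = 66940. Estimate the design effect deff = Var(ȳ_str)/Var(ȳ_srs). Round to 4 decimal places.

Var(ȳ_str) = Σ Wₕ²(1−fₕ)sₕ²/nₕ with Wₕ = Nₕ/18556:
  Dept II: (9733/18556)²·(1−507/9733)·6689/507 = 3.4406832
  Dept IV: (8823/18556)²·(1−273/8823)·63600/273 = 51.039703
  → Var(ȳ_str) = 54.480386.
Var(ȳ_srs) = (1 − 780/18556)·66940/780 = 82.213054.
deff = 54.480386 / 82.213054 = 0.6627.

0.6627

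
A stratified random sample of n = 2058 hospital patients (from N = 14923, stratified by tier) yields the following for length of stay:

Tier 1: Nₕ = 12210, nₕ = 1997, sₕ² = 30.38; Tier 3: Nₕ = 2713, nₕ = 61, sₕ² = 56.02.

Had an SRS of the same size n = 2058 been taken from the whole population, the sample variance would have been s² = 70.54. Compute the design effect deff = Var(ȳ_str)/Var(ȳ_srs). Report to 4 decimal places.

1.2924

Var(ȳ_str) = Σ Wₕ²(1−fₕ)sₕ²/nₕ with Wₕ = Nₕ/14923:
  Tier 1: (12210/14923)²·(1−1997/12210)·30.38/1997 = 0.0085185646
  Tier 3: (2713/14923)²·(1−61/2713)·56.02/61 = 0.029670462
  → Var(ȳ_str) = 0.038189027.
Var(ȳ_srs) = (1 − 2058/14923)·70.54/2058 = 0.029549065.
deff = 0.038189027 / 0.029549065 = 1.2924.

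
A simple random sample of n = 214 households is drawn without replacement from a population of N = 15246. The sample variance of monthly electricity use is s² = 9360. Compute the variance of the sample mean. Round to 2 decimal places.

43.12

Under SRS without replacement, Var(ȳ) = (1 − f)·s²/n with f = n/N = 214/15246 = 0.01403647.
Var(ȳ) = (1 − 0.01403647)·9360/214 = 0.98596353·43.738318 = 43.124386.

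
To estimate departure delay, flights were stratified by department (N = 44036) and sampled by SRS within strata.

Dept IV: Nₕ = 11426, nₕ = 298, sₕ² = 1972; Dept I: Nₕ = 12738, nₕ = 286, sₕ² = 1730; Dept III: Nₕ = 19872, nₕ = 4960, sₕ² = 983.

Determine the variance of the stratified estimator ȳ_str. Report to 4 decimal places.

Var(ȳ_str) = Σₕ Wₕ²(1 − fₕ)sₕ²/nₕ with Wₕ = Nₕ/N, N = 44036.
Dept IV: Wₕ = 0.25946952; term = 0.25946952²·(1 − 0.02608087)·1972/298 = 0.43389661.
Dept I: Wₕ = 0.28926333; term = 0.28926333²·(1 − 0.02245250)·1730/286 = 0.49477153.
Dept III: Wₕ = 0.45126715; term = 0.45126715²·(1 − 0.24959742)·983/4960 = 0.030285419.
Sum = 0.95895356.

0.9590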